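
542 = 542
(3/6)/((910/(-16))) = -4/455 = -0.01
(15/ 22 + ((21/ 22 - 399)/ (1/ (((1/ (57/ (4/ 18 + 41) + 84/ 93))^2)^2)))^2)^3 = 13060532767654569179185093513960509613691861437126094438686823089057882841064386903195782530557908722811019705380577759739/ 1348672831976448809309579336461010254536007040201086441472205152009802082701903621111702097167480363087939778798144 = 9683988.92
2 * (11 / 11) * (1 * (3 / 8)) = 3 / 4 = 0.75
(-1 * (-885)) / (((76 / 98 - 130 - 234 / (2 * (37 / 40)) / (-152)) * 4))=-30485595 / 17690924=-1.72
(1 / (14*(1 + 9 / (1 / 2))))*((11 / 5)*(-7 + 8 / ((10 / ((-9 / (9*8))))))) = -781 / 13300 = -0.06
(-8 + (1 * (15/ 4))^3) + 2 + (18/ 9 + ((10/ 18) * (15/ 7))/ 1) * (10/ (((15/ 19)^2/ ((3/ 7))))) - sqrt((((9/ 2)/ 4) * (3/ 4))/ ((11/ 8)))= 9691091/ 141120 - 3 * sqrt(33)/ 22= 67.89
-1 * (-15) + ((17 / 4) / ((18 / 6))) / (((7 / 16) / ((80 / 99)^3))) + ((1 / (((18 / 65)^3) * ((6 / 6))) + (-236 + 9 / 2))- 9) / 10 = -4291102621 / 1630102320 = -2.63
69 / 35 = 1.97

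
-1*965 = -965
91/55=1.65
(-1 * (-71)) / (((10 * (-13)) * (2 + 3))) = -71 / 650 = -0.11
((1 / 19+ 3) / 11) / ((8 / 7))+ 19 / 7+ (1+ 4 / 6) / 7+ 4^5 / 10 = 9269147 / 87780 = 105.60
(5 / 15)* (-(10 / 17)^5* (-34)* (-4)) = -800000 / 250563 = -3.19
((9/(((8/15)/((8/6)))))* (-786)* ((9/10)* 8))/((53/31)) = -3947292/53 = -74477.21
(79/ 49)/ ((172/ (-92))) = -1817/ 2107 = -0.86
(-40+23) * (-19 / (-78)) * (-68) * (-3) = -10982 / 13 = -844.77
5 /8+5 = 45 /8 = 5.62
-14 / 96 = -0.15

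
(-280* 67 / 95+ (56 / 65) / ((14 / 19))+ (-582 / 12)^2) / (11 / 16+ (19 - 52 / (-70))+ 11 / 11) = 298210388 / 2964247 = 100.60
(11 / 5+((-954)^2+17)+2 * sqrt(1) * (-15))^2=20707286876676 / 25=828291475067.04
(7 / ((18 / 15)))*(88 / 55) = 28 / 3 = 9.33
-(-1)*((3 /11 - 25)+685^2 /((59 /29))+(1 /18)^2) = 48492020197 /210276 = 230611.29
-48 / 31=-1.55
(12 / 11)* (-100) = -1200 / 11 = -109.09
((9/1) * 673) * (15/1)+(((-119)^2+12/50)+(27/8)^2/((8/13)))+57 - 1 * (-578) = 1352572797/12800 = 105669.75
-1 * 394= -394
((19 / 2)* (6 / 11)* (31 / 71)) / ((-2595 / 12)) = -7068 / 675565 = -0.01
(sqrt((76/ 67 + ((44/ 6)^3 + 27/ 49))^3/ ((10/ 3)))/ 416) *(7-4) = 35106775 *sqrt(940861570)/ 34588427328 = 31.13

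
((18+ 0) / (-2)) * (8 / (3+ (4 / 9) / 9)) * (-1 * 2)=11664 / 247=47.22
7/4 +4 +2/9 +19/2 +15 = 1097/36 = 30.47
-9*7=-63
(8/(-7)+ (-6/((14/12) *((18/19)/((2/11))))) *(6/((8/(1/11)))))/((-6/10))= 5125/2541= 2.02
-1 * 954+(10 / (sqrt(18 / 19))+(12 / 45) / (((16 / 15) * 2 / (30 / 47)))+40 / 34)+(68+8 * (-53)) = -4182745 / 3196+5 * sqrt(38) / 3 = -1298.47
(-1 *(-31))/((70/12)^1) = 186/35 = 5.31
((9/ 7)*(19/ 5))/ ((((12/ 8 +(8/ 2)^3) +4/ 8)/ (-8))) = -228/ 385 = -0.59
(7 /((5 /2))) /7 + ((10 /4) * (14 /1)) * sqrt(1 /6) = 2 /5 + 35 * sqrt(6) /6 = 14.69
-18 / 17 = -1.06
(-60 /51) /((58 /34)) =-0.69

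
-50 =-50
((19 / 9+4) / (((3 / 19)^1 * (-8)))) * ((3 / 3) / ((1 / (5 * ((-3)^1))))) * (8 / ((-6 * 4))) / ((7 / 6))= -5225 / 252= -20.73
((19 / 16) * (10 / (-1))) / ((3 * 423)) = -0.01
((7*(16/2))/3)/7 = 8/3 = 2.67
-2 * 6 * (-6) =72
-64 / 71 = -0.90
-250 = -250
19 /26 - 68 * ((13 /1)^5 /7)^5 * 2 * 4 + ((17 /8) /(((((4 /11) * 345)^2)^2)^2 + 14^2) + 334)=-5251081246355388790814746309738796478646070033772309251877 /22990913664468696947751269119328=-228398110792381047558797900.00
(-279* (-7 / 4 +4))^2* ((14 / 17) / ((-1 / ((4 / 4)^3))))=-44135847 / 136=-324528.29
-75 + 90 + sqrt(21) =sqrt(21) + 15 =19.58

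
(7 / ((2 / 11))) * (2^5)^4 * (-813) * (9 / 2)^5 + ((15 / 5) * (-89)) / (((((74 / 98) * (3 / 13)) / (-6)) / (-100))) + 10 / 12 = -13445183637666967 / 222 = -60563890259761.11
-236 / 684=-59 / 171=-0.35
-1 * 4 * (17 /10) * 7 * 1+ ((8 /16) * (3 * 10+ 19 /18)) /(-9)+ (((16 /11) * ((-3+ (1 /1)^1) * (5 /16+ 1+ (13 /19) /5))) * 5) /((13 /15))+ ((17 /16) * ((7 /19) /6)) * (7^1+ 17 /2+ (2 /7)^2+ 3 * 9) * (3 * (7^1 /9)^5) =-1219789927067 /17113187520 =-71.28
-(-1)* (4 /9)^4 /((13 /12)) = 1024 /28431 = 0.04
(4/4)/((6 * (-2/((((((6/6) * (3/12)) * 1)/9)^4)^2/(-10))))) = 1/338533188894720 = 0.00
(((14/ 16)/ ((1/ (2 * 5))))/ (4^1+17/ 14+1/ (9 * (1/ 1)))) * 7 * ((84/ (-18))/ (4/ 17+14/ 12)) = -3673530/ 95953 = -38.28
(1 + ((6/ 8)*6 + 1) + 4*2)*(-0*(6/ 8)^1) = 0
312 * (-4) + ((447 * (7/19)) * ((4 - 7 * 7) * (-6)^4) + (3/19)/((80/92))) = -3650139771/380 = -9605630.98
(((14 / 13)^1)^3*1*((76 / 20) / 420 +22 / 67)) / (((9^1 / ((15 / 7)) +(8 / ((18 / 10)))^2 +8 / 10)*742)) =0.00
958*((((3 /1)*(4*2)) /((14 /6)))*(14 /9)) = 15328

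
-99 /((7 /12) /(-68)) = 80784 /7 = 11540.57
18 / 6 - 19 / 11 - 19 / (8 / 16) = -404 / 11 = -36.73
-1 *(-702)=702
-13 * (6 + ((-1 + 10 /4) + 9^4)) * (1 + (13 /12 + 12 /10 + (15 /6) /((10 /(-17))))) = 1650883 /20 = 82544.15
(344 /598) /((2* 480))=43 /71760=0.00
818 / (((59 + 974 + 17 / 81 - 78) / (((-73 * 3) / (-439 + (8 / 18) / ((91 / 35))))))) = 848864367 / 1986255298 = 0.43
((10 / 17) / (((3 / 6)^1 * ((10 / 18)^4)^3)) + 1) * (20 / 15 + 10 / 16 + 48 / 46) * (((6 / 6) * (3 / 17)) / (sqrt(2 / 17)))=1873318407249193 * sqrt(34) / 5192968750000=2103.47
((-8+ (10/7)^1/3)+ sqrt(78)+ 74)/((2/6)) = 3 * sqrt(78)+ 1396/7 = 225.92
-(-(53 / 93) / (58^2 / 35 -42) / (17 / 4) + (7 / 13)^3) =-505391131 / 3289363779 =-0.15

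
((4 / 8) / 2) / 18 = 1 / 72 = 0.01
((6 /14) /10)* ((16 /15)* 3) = 24 /175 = 0.14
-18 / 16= -9 / 8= -1.12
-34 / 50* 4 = -68 / 25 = -2.72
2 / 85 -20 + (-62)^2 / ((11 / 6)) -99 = 1849197 / 935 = 1977.75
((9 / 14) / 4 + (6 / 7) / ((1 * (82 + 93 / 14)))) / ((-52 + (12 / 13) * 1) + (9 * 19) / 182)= -153933 / 45296500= -0.00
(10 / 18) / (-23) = -5 / 207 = -0.02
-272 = -272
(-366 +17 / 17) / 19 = -365 / 19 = -19.21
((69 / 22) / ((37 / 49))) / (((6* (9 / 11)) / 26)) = 14651 / 666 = 22.00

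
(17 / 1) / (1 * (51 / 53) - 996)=-901 / 52737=-0.02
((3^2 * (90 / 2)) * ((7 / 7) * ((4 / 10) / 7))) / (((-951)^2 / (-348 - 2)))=-900 / 100489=-0.01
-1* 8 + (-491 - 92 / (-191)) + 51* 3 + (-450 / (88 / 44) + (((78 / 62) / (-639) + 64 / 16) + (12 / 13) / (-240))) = -185766086653 / 327904980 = -566.52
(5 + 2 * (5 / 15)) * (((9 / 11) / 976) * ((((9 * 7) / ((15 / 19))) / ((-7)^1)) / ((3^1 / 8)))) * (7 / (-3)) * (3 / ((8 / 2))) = 6783 / 26840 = 0.25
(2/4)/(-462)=-1/924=-0.00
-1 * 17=-17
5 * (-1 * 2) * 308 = -3080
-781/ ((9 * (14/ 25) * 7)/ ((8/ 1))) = -78100/ 441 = -177.10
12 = 12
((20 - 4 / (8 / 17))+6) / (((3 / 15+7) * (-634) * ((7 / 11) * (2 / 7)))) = -1925 / 91296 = -0.02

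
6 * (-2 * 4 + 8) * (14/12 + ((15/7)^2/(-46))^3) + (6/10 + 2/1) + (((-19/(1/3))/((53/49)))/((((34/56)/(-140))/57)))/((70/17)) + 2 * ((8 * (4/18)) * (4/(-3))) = 1203544243/7155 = 168210.24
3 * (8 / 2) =12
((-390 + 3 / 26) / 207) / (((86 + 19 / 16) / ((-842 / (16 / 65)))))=45889 / 621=73.90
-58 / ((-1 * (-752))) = -29 / 376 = -0.08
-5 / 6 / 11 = -5 / 66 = -0.08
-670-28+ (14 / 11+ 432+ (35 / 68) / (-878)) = -173858433 / 656744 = -264.73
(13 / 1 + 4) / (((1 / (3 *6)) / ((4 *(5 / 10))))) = 612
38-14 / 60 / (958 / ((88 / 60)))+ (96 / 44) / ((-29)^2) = 75778476773 / 1994053050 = 38.00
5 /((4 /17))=85 /4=21.25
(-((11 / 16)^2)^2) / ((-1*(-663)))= -0.00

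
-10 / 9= -1.11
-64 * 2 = -128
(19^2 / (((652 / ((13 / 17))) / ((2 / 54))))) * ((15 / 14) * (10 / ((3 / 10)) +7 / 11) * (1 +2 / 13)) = 10117025 / 15362424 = 0.66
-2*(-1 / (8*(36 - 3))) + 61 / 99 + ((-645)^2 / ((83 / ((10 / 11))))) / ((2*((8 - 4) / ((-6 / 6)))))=-4675156 / 8217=-568.96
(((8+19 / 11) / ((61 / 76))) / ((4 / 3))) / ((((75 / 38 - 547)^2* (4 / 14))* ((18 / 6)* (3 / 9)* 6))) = 5137391 / 287822444591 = 0.00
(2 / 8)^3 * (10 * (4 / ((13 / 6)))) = 0.29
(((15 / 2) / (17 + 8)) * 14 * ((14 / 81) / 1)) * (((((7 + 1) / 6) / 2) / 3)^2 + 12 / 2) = 9604 / 2187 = 4.39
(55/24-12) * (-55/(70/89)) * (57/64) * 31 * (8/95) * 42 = 21213951/320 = 66293.60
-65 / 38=-1.71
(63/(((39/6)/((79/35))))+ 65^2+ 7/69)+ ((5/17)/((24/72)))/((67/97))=21701853697/5108415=4248.26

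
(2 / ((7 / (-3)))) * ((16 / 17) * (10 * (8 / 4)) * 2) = -3840 / 119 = -32.27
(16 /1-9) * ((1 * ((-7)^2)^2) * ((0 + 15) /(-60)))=-16807 /4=-4201.75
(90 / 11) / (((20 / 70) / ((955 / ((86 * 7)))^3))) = 39194274375 / 342834184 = 114.32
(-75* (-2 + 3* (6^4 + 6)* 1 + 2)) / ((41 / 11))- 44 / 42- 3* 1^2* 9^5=-220195919 / 861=-255744.39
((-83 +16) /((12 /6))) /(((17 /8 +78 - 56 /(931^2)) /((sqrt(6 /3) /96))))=-8296141 * sqrt(2) /1904891496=-0.01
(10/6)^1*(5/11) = 25/33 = 0.76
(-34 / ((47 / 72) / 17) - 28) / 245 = -42932 / 11515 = -3.73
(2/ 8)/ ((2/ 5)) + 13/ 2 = 57/ 8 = 7.12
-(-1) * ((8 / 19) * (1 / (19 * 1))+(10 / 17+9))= 58979 / 6137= 9.61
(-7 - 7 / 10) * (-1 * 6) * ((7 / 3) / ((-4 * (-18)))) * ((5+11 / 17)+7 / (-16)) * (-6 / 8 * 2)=-763763 / 65280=-11.70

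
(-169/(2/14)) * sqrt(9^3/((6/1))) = -10647 * sqrt(6)/2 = -13039.86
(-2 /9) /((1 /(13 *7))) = -182 /9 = -20.22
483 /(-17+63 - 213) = -483 /167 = -2.89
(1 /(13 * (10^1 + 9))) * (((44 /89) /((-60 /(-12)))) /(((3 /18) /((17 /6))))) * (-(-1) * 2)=1496 /109915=0.01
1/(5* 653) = 1/3265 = 0.00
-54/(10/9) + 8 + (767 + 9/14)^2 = 577450257/980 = 589234.96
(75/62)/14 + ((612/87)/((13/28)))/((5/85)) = 84314547/327236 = 257.66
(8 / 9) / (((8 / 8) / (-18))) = -16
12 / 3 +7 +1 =12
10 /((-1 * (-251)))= 10 /251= 0.04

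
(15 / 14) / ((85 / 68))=0.86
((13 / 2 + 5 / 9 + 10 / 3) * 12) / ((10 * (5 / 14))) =2618 / 75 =34.91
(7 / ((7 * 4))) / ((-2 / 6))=-3 / 4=-0.75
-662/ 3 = -220.67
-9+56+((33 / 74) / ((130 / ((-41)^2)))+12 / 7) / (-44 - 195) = 46.97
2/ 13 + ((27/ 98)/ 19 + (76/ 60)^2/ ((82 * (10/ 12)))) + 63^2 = 1477203206741/ 372167250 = 3969.19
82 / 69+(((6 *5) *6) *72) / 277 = 916954 / 19113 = 47.98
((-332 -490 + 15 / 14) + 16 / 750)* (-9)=12929289 / 1750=7388.17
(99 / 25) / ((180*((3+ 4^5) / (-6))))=-33 / 256750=-0.00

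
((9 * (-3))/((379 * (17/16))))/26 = -216/83759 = -0.00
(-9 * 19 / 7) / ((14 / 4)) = -6.98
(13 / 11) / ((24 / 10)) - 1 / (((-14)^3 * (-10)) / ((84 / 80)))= 1273901 / 2587200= 0.49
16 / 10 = 8 / 5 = 1.60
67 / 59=1.14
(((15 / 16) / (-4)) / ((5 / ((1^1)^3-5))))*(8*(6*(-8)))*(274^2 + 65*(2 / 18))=-5405992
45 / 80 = 9 / 16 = 0.56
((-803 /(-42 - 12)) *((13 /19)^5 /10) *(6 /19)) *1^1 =298148279 /4234129290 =0.07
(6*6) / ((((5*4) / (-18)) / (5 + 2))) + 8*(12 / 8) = -1074 / 5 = -214.80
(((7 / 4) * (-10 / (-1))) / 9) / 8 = 35 / 144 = 0.24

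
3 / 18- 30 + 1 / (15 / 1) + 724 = 20827 / 30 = 694.23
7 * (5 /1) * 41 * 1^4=1435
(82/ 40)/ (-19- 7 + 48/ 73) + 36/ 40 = 30307/ 37000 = 0.82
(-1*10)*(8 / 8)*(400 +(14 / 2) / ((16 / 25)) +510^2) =-20840875 / 8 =-2605109.38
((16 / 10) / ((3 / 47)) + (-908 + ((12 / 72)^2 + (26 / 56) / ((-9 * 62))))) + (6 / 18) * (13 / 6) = -68916227 / 78120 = -882.18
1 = 1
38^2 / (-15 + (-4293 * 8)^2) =1444 / 1179510321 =0.00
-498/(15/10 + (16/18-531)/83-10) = 744012/22241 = 33.45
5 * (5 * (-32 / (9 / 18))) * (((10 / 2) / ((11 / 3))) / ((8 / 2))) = -6000 / 11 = -545.45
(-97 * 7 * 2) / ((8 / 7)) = -4753 / 4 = -1188.25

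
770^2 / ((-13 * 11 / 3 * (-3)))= 53900 / 13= 4146.15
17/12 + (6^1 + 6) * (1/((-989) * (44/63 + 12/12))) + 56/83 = 219676333/105399708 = 2.08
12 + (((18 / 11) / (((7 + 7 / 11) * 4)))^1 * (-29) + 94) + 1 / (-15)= 87679 / 840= 104.38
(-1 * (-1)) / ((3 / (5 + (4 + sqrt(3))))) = sqrt(3) / 3 + 3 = 3.58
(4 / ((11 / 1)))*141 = 564 / 11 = 51.27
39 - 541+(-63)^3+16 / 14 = -1753835 / 7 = -250547.86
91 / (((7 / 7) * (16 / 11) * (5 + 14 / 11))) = 11011 / 1104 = 9.97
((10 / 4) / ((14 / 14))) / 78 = 5 / 156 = 0.03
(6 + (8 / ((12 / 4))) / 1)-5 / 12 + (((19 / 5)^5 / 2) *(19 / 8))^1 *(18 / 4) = 424237929 / 100000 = 4242.38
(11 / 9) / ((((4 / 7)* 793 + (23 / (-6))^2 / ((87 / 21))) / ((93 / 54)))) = 138446 / 30037401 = 0.00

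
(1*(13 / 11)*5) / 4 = 65 / 44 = 1.48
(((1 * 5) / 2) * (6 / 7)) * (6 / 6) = 15 / 7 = 2.14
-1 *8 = -8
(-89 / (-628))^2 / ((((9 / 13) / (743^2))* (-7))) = -56846141677 / 24846192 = -2287.92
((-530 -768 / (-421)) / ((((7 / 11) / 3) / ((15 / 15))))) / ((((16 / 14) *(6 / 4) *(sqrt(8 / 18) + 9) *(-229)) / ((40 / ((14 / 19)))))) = 99586410 / 2795861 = 35.62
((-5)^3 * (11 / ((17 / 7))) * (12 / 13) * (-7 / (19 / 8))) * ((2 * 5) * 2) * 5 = 646800000 / 4199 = 154036.68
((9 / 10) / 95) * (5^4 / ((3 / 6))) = 225 / 19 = 11.84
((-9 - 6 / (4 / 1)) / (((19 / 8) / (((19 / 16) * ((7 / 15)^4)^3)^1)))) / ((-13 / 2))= 96889010407 / 1124468261718750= 0.00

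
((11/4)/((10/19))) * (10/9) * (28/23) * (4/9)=5852/1863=3.14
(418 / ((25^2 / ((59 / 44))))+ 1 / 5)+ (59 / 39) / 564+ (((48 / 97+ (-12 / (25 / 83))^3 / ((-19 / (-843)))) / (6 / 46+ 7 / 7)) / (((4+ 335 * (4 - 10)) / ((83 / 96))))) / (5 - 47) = -33346694443614961 / 1368373592250000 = -24.37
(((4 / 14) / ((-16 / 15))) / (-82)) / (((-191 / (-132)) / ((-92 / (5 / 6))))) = -13662 / 54817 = -0.25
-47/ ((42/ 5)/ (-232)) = 27260/ 21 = 1298.10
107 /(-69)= -107 /69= -1.55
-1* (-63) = 63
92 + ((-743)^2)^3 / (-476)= -168241403464129857 / 476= -353448326605314.83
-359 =-359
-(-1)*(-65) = -65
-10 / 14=-5 / 7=-0.71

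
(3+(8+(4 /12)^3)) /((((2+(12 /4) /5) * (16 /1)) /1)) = 745 /2808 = 0.27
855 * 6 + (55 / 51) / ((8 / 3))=697735 / 136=5130.40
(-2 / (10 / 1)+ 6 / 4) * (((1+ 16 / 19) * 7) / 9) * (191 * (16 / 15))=973336 / 2565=379.47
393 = 393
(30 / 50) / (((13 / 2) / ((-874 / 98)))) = -2622 / 3185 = -0.82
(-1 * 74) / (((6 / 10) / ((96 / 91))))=-130.11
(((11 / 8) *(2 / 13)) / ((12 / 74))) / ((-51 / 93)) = -12617 / 5304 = -2.38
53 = 53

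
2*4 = 8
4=4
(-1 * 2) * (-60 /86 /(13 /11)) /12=55 /559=0.10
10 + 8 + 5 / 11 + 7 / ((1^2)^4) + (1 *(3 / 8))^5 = 9177713 / 360448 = 25.46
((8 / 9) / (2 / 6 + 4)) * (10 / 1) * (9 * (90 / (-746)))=-10800 / 4849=-2.23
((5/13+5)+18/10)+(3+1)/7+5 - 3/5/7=1153/91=12.67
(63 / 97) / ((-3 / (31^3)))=-625611 / 97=-6449.60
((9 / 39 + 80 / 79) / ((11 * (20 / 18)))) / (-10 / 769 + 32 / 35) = 20622273 / 182695084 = 0.11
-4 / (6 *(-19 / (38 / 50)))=2 / 75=0.03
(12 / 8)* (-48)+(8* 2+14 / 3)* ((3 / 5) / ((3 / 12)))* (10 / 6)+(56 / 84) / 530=2827 / 265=10.67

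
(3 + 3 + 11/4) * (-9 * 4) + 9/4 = -1251/4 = -312.75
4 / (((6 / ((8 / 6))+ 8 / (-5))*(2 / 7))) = 140 / 29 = 4.83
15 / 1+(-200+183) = -2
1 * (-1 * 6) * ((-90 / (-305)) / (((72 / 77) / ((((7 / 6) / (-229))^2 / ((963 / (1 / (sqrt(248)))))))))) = -3773 * sqrt(62) / 9167691989088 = -0.00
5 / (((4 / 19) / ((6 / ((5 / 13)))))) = 741 / 2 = 370.50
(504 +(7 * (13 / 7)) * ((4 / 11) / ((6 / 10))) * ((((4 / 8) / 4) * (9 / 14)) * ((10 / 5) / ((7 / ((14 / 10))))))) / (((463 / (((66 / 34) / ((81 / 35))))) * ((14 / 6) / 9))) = 388275 / 110194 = 3.52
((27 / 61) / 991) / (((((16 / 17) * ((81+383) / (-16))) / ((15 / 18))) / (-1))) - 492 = -27600475011 / 56098528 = -492.00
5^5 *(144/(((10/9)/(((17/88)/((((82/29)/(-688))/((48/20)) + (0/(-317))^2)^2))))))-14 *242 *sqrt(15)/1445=493343399347200/18491-3388 *sqrt(15)/1445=26680190318.49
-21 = -21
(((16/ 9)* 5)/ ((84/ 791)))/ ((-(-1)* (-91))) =-2260/ 2457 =-0.92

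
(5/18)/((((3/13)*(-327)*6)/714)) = -7735/17658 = -0.44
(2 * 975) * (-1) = -1950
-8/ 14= -4/ 7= -0.57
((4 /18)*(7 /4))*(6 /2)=7 /6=1.17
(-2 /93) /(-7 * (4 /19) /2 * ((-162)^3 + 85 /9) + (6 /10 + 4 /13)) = -7410 /1079418358829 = -0.00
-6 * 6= -36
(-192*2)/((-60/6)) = 192/5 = 38.40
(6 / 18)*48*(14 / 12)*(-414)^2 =3199392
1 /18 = 0.06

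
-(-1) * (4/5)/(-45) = -4/225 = -0.02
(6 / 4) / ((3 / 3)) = 3 / 2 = 1.50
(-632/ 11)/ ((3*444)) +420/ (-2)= -769388/ 3663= -210.04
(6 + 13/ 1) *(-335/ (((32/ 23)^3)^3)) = -11464336690211995/ 35184372088832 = -325.84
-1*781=-781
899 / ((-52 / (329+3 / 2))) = -594239 / 104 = -5713.84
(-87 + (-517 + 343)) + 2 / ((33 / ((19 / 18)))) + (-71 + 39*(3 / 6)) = -185587 / 594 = -312.44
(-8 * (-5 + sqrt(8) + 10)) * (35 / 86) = -700 / 43 -280 * sqrt(2) / 43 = -25.49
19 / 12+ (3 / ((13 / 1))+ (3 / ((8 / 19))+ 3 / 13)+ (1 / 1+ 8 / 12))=10.84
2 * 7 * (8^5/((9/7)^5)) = 7710244864/59049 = 130573.67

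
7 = 7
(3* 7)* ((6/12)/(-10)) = -21/20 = -1.05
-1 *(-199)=199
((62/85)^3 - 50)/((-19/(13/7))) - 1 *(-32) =3009798986/81678625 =36.85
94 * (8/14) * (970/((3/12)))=1458880/7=208411.43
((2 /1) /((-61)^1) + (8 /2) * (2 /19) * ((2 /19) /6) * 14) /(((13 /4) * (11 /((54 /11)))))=335952 /34639033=0.01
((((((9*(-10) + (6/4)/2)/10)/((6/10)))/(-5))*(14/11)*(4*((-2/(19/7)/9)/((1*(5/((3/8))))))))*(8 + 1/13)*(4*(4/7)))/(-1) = 23324/13585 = 1.72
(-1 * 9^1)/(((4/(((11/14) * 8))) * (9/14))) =-22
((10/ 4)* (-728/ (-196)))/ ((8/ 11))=715/ 56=12.77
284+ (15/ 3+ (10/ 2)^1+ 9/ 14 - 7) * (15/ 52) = 285.05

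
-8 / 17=-0.47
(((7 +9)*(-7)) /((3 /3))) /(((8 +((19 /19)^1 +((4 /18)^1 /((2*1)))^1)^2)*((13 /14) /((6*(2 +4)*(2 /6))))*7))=-54432 /2431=-22.39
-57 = -57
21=21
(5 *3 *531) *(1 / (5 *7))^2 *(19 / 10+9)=173637 / 2450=70.87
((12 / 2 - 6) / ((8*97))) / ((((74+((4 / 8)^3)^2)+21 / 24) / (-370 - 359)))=0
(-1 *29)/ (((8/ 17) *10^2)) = -493/ 800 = -0.62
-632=-632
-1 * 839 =-839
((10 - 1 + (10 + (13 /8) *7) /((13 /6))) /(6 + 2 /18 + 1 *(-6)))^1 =8829 /52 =169.79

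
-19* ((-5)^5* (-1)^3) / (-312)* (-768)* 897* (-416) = 54537600000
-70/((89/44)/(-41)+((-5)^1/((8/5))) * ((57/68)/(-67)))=1150663360/168293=6837.26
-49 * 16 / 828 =-196 / 207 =-0.95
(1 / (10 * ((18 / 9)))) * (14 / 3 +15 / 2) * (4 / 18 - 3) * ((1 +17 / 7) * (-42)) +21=793 / 3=264.33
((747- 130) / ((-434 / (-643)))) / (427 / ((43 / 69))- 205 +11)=17059433 / 9166514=1.86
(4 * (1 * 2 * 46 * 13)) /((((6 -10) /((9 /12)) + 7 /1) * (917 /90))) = 258336 /917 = 281.72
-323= -323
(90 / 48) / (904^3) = 15 / 5910106112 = 0.00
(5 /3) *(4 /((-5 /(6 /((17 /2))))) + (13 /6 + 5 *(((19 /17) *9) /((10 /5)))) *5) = 34681 /153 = 226.67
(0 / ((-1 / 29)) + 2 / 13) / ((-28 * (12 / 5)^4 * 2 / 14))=-625 / 539136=-0.00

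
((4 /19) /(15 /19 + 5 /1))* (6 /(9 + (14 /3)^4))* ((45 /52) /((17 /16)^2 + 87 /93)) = 5785344 /30569230835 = 0.00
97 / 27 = 3.59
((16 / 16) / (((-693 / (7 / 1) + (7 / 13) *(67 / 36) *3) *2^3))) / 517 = -39 / 15484150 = -0.00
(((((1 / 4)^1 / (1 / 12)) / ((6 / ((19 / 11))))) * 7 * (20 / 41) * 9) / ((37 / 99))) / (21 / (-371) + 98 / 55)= 41.16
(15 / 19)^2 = 225 / 361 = 0.62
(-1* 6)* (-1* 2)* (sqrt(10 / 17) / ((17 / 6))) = 72* sqrt(170) / 289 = 3.25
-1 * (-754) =754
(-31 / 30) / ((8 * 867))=-0.00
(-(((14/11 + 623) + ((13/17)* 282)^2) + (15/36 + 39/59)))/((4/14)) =-742523308163/4501464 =-164951.52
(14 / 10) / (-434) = -1 / 310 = -0.00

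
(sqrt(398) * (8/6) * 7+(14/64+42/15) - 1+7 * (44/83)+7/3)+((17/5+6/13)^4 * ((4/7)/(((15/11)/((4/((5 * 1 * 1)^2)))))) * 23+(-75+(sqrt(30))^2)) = 28 * sqrt(398)/3+12692341152730871/41484852500000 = 492.15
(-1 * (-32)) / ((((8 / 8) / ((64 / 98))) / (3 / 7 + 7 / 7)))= 10240 / 343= 29.85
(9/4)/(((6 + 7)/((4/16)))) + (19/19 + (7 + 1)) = 1881/208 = 9.04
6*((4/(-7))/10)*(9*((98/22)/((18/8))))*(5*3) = -1008/11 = -91.64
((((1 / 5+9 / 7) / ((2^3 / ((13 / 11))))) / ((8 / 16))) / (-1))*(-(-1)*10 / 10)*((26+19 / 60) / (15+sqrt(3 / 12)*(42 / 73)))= -19480123 / 25779600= -0.76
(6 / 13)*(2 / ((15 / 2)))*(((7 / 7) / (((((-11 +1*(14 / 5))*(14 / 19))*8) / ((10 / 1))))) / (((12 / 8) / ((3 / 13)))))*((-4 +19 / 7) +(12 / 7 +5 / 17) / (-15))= 13756 / 2473653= 0.01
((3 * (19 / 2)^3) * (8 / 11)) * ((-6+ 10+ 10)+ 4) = 370386 / 11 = 33671.45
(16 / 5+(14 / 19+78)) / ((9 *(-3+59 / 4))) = 0.77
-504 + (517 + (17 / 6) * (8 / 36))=368 / 27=13.63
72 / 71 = 1.01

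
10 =10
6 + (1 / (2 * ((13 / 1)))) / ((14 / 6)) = 1095 / 182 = 6.02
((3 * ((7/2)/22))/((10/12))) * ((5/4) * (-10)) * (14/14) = -315/44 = -7.16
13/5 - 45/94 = 2.12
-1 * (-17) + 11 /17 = 300 /17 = 17.65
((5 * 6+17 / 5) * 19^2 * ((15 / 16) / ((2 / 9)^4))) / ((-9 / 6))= -395543007 / 128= -3090179.74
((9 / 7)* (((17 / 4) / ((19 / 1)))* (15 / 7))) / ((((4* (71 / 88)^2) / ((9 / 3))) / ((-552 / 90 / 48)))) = -425799 / 4693171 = -0.09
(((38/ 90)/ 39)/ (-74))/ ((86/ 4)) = -19/ 2792205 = -0.00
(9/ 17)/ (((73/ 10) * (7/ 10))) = 900/ 8687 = 0.10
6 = 6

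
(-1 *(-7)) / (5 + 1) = 7 / 6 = 1.17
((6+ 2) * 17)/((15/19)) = 2584/15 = 172.27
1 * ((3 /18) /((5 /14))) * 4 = 28 /15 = 1.87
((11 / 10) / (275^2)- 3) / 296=-206249 / 20350000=-0.01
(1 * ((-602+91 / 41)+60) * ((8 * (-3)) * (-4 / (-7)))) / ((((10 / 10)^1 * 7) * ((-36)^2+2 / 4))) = 4249152 / 5209337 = 0.82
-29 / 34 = -0.85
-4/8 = -1/2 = -0.50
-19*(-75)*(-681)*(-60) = 58225500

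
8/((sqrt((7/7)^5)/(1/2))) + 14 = 18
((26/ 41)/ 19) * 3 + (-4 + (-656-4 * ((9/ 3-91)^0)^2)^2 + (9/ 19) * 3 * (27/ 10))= 3393323509/ 7790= 435599.94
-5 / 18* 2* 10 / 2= -25 / 9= -2.78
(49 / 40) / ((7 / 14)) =49 / 20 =2.45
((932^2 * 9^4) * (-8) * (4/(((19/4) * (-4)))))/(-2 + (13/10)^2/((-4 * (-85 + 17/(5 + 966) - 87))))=-12181907577314304000/2535206119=-4805095524.98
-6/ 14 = -3/ 7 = -0.43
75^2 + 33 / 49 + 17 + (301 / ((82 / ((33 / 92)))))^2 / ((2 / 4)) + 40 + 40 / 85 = 134794418933449 / 23703821344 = 5686.61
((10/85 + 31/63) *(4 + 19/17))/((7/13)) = 246181/42483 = 5.79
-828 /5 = -165.60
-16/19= -0.84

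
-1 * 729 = -729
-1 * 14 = -14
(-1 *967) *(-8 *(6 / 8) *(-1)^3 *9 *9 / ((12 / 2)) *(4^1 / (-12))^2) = -8703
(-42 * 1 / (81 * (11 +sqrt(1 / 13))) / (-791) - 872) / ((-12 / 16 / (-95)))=-397314861310 / 3597129 - 190 * sqrt(13) / 3597129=-110453.33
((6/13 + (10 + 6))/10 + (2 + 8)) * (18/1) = 13626/65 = 209.63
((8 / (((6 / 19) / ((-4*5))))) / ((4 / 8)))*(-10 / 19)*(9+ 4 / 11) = 164800 / 33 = 4993.94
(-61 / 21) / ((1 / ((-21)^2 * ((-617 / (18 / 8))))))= 1053836 / 3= 351278.67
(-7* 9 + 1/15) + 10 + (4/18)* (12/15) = -2374/45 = -52.76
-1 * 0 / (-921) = 0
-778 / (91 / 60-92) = 46680 / 5429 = 8.60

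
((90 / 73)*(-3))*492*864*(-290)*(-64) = -2130200985600 / 73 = -29180835419.18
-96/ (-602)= 48/ 301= 0.16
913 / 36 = 25.36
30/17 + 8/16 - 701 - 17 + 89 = -21309/34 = -626.74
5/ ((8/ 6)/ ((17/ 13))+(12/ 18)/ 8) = 68/ 15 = 4.53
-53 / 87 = -0.61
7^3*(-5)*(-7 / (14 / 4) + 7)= -8575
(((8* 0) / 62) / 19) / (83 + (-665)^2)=0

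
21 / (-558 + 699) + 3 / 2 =155 / 94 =1.65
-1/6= -0.17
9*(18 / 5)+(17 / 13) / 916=1929181 / 59540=32.40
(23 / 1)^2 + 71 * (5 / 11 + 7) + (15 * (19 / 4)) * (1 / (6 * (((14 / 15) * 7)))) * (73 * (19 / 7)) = 85627033 / 60368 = 1418.42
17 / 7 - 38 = -249 / 7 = -35.57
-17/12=-1.42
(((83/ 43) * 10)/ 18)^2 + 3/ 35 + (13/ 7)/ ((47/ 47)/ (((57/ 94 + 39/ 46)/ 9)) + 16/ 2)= 10651796062/ 7794727605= 1.37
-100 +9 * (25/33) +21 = -794/11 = -72.18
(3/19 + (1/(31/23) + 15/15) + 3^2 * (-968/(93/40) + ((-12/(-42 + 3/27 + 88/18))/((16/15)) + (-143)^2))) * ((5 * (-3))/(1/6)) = -707264293005/43586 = -16226868.56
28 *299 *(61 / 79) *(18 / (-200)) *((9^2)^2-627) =-6818504238 / 1975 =-3452407.21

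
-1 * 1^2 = -1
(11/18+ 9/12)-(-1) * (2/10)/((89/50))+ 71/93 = 222179/99324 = 2.24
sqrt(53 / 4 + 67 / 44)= 5*sqrt(286) / 22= 3.84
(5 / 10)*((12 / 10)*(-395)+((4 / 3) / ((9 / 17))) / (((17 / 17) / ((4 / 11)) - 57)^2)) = -301321967 / 1271403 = -237.00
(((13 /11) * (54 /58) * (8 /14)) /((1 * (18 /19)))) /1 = 1482 /2233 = 0.66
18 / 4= 9 / 2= 4.50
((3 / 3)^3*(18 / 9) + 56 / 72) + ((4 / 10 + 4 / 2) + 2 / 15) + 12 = 779 / 45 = 17.31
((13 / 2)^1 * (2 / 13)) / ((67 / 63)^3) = 250047 / 300763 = 0.83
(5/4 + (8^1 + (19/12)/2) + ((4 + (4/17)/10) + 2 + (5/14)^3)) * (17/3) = 5636507/61740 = 91.29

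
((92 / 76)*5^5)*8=575000 / 19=30263.16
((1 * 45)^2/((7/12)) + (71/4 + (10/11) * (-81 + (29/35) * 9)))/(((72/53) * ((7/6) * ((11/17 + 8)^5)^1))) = 0.04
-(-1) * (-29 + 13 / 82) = -2365 / 82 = -28.84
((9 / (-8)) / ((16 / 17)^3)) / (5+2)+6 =1332039 / 229376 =5.81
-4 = -4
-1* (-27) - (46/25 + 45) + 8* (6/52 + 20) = 45852/325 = 141.08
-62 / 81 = -0.77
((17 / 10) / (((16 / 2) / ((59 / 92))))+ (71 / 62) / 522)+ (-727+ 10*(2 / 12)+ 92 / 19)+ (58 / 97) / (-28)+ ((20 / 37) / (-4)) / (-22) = -225243462111718949 / 312678341680320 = -720.37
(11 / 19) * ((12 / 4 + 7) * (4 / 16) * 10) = 275 / 19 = 14.47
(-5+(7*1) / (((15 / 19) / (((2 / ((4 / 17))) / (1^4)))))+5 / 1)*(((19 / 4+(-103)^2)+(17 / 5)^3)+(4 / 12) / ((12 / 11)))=54196303399 / 67500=802908.20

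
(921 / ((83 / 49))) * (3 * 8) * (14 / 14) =1083096 / 83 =13049.35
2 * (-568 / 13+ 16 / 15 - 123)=-64594 / 195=-331.25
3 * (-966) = -2898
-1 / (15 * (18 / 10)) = -1 / 27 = -0.04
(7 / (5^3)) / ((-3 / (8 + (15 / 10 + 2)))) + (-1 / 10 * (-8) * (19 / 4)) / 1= 2689 / 750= 3.59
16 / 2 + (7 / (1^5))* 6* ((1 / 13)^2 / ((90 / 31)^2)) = 1831927 / 228150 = 8.03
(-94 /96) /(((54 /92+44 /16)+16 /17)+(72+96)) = -18377 /3233316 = -0.01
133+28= 161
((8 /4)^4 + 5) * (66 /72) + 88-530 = -1691 /4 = -422.75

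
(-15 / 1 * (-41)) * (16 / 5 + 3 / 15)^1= 2091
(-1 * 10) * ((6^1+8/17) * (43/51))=-47300/867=-54.56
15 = 15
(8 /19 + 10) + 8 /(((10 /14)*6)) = 12.29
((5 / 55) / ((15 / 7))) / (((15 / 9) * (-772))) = -7 / 212300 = -0.00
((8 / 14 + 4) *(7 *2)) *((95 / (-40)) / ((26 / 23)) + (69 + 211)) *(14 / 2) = 124498.77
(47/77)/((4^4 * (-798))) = -47/15730176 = -0.00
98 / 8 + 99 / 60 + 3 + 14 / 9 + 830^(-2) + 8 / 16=117526349 / 6200100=18.96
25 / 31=0.81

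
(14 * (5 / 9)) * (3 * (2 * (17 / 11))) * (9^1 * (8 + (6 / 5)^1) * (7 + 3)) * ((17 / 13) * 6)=67001760 / 143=468543.78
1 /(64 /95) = 95 /64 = 1.48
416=416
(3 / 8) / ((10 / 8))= 3 / 10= 0.30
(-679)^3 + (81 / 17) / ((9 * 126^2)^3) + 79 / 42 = -191656706922008656757855 / 612230133630528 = -313046837.12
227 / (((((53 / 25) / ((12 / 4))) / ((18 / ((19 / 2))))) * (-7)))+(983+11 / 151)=953833856 / 1064399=896.12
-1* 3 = -3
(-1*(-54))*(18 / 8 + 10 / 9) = 363 / 2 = 181.50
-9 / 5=-1.80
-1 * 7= -7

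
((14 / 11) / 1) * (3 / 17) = 42 / 187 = 0.22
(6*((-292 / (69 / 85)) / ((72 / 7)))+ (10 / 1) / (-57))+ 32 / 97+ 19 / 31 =-2472496630 / 11826531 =-209.06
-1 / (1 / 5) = -5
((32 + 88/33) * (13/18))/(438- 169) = 676/7263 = 0.09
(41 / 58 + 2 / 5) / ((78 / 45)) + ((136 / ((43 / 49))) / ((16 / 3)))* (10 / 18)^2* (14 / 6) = 113268479 / 5252364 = 21.57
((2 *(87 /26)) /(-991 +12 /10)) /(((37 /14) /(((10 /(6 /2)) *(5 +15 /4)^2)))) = -126875 /194324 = -0.65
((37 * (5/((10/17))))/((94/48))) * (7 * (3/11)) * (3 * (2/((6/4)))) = 634032/517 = 1226.37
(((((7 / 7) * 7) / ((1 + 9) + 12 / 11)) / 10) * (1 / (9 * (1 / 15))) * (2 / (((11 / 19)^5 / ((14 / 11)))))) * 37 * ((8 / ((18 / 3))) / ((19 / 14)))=13231230488 / 88416999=149.65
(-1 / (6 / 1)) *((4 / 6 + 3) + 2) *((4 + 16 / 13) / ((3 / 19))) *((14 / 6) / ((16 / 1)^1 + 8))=-38437 / 12636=-3.04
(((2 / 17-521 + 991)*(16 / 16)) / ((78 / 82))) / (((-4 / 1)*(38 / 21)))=-286713 / 4199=-68.28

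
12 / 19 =0.63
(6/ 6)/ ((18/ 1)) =1/ 18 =0.06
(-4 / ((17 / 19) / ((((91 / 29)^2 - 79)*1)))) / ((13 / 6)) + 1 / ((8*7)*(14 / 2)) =10396044677 / 72857512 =142.69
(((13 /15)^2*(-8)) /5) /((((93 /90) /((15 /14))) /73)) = -98696 /1085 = -90.96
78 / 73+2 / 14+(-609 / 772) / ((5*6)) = 4674947 / 3944920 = 1.19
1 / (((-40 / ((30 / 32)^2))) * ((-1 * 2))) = 45 / 4096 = 0.01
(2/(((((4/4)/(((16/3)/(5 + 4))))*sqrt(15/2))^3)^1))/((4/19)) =77824*sqrt(30)/4428675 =0.10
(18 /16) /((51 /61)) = 183 /136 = 1.35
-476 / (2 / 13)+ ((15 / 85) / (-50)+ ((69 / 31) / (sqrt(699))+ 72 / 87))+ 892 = -54258987 / 24650+ 23*sqrt(699) / 7223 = -2201.09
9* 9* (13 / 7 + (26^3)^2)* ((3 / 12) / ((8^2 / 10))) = 875776230225 / 896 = 977428828.38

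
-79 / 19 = -4.16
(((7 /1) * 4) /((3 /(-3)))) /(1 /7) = -196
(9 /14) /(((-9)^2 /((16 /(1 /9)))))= 1.14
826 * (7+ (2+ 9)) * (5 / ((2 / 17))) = 631890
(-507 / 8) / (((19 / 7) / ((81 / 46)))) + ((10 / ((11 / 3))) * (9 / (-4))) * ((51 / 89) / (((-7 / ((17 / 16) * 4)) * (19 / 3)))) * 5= -1889264007 / 47916176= -39.43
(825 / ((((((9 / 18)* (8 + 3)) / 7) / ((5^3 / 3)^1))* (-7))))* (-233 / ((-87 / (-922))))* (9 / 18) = 671331250 / 87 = 7716451.15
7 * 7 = 49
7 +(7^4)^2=5764808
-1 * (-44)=44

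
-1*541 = -541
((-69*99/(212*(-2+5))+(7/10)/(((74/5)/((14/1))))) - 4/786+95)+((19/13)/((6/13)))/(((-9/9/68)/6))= -3721066627/3082692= -1207.08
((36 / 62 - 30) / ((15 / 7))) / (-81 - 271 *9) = 38 / 6975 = 0.01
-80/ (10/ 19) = -152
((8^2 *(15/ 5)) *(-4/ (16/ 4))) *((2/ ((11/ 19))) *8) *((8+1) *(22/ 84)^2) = -160512/ 49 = -3275.76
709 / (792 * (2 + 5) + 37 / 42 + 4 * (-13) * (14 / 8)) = 29778 / 229063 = 0.13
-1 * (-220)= 220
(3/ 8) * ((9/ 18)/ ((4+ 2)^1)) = 1/ 32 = 0.03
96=96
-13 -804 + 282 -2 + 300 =-237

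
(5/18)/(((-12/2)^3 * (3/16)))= -5/729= -0.01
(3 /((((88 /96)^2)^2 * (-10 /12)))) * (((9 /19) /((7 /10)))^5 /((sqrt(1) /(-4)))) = 2.89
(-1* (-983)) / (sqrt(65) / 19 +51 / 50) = 904900650 / 776461 -46692500* sqrt(65) / 776461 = 680.59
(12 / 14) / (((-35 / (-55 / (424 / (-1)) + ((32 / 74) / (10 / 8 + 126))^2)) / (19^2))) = -21128507568717 / 18422177314660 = -1.15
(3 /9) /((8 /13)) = 13 /24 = 0.54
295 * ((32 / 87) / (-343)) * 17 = -160480 / 29841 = -5.38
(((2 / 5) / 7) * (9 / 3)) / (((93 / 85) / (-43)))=-1462 / 217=-6.74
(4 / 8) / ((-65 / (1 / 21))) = -1 / 2730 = -0.00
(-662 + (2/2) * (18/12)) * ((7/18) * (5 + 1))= -9247/6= -1541.17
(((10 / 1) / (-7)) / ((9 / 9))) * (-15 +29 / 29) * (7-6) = 20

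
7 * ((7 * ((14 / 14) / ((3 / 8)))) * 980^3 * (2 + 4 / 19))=5165261696000 / 19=271855878736.84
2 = 2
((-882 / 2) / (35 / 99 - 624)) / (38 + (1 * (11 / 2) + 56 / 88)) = 0.02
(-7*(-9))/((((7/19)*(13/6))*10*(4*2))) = 513/520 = 0.99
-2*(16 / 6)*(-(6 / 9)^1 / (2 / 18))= 32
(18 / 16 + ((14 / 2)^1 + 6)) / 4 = 113 / 32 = 3.53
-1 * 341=-341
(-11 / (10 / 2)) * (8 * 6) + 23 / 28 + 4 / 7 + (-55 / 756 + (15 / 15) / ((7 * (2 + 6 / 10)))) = -2560807 / 24570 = -104.22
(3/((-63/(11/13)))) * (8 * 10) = -880/273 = -3.22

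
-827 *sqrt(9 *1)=-2481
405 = 405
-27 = -27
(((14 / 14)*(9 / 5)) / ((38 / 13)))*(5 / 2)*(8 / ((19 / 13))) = 3042 / 361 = 8.43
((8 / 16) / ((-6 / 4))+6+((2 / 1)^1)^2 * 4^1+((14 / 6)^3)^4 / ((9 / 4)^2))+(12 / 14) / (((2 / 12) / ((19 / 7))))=10926714391543 / 2109289329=5180.28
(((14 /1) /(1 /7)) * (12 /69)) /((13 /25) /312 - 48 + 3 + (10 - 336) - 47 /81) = -907200 /19778597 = -0.05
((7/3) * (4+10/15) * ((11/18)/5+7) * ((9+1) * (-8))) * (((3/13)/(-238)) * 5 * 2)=358960/5967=60.16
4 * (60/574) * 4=480/287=1.67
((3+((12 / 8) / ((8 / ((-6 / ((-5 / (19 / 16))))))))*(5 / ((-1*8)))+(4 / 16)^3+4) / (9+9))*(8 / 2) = 7013 / 4608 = 1.52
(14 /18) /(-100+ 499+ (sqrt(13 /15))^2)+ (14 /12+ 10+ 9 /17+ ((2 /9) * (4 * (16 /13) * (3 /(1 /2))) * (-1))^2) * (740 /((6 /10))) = 31436651027495 /465270858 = 67566.34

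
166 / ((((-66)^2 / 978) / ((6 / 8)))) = 13529 / 484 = 27.95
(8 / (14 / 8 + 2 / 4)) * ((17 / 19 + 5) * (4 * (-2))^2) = 229376 / 171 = 1341.38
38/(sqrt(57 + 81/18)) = 38*sqrt(246)/123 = 4.85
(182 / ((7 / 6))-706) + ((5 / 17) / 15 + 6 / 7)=-196037 / 357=-549.12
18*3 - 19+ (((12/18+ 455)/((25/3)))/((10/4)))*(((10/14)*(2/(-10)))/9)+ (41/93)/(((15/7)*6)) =50807951/1464750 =34.69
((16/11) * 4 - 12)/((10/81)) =-2754/55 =-50.07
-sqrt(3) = -1.73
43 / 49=0.88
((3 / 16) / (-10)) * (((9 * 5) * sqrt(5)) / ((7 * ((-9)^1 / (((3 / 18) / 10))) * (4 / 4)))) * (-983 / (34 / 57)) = -56031 * sqrt(5) / 152320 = -0.82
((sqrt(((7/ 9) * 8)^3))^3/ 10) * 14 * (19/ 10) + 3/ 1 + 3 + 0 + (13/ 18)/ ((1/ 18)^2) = 240 + 1307987968 * sqrt(14)/ 492075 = 10185.73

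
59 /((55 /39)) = 2301 /55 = 41.84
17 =17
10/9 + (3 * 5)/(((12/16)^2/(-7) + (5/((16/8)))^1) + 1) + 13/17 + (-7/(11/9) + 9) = 6146135/644589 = 9.53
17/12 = 1.42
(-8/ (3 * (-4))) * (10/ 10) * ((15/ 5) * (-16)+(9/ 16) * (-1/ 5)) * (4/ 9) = -1283/ 90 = -14.26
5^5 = 3125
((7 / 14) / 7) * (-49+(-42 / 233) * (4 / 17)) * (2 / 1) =-27751 / 3961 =-7.01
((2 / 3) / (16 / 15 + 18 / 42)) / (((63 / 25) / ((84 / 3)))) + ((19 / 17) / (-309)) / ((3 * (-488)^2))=2918931005017 / 589207073472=4.95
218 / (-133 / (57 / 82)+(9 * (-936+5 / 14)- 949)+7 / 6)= -4578 / 200759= -0.02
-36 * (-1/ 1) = 36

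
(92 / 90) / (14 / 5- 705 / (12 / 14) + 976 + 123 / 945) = 644 / 98551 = 0.01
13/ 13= 1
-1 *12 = -12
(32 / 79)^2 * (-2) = -2048 / 6241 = -0.33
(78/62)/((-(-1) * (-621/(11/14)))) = -143/89838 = -0.00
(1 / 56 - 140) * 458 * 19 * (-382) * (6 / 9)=2171510133 / 7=310215733.29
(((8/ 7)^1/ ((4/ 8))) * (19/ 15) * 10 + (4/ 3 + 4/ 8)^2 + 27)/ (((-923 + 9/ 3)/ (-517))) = 7727599/ 231840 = 33.33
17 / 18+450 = 450.94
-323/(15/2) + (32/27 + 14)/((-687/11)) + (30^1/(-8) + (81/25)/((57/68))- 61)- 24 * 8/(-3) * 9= 16627886891/35243100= 471.81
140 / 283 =0.49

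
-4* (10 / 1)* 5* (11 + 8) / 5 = -760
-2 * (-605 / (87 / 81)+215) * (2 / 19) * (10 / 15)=80800 / 1653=48.88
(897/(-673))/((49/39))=-34983/32977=-1.06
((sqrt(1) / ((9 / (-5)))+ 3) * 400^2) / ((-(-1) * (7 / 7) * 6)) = 1760000 / 27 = 65185.19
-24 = -24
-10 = -10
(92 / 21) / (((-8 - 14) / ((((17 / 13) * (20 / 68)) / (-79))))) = 230 / 237237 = 0.00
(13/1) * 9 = 117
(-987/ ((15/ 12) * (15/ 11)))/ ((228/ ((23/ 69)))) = -3619/ 4275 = -0.85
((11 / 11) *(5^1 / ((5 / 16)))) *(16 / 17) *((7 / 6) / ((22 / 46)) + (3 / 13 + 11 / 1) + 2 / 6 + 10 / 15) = 1611136 / 7293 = 220.92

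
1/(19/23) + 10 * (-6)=-1117/19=-58.79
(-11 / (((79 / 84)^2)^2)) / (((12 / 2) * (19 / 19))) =-91276416 / 38950081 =-2.34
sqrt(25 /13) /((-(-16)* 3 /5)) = 25* sqrt(13) /624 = 0.14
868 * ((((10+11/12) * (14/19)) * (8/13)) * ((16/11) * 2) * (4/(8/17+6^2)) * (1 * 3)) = 55870976/13585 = 4112.70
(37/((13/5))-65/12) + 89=15259/156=97.81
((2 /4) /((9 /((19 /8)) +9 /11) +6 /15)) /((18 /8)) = 2090 /47097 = 0.04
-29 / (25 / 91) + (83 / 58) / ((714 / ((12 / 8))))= -72855437 / 690200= -105.56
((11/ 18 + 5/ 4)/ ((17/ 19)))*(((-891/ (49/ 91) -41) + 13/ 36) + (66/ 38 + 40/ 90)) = -543162769/ 154224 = -3521.91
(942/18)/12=157/36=4.36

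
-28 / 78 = -14 / 39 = -0.36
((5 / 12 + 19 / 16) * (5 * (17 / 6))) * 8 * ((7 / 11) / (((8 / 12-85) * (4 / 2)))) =-4165 / 6072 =-0.69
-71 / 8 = -8.88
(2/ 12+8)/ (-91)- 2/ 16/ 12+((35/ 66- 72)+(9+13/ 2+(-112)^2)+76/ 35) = 6001244003/ 480480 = 12490.10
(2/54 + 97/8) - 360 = -75133/216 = -347.84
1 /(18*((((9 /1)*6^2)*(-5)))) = -1 /29160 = -0.00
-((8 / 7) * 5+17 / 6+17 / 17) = -401 / 42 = -9.55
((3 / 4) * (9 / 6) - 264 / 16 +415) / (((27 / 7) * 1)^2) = 156653 / 5832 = 26.86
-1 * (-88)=88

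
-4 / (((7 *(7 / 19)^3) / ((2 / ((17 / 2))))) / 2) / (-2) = 109744 / 40817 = 2.69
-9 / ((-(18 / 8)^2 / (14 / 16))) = 14 / 9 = 1.56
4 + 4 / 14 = 30 / 7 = 4.29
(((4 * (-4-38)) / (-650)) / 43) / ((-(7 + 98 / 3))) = -36 / 237575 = -0.00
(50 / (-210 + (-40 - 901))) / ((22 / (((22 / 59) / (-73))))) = 50 / 4957357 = 0.00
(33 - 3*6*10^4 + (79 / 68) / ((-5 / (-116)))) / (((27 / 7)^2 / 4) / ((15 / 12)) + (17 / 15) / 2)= -4496701776 / 88519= -50799.28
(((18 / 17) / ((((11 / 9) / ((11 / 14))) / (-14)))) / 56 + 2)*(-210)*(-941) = 12294165 / 34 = 361593.09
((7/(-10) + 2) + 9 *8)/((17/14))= 5131/85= 60.36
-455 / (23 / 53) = -24115 / 23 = -1048.48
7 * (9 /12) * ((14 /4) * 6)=441 /4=110.25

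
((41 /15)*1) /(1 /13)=533 /15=35.53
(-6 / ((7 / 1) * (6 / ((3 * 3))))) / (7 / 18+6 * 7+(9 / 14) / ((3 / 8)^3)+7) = -162 / 7759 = -0.02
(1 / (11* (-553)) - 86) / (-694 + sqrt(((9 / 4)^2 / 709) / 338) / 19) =4651751988* sqrt(1418) / 4055336321299066573 + 502535432707377472 / 4055336321299066573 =0.12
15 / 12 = 5 / 4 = 1.25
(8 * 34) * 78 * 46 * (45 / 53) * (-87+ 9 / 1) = -3425535360 / 53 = -64632742.64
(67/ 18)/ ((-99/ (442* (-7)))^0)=67/ 18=3.72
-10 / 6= -5 / 3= -1.67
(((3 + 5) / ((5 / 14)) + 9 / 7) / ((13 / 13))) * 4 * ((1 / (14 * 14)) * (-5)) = -829 / 343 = -2.42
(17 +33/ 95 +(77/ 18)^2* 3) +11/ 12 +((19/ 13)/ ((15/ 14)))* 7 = 551599/ 6669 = 82.71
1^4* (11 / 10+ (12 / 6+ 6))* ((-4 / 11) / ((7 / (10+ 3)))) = -6.15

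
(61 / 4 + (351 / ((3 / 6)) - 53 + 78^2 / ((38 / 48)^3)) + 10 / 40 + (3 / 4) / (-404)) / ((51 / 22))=525357881279 / 94215224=5576.15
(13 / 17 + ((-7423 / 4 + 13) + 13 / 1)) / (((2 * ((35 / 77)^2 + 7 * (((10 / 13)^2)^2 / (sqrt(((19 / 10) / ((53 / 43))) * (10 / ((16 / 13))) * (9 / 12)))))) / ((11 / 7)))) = 4302596937442044292623 / 8647981911499292600 - 9153263060122896 * sqrt(1688739) / 6177129936785209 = -1428.09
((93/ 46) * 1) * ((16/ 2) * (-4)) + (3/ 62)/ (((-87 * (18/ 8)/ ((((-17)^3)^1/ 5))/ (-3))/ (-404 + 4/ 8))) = 23708171/ 103385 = 229.32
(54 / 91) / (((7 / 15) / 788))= 638280 / 637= 1002.01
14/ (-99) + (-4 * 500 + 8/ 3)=-197750/ 99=-1997.47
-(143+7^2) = -192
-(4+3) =-7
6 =6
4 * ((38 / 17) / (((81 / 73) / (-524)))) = -5814304 / 1377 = -4222.44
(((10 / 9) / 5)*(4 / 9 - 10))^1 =-172 / 81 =-2.12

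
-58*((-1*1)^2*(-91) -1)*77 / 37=410872 / 37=11104.65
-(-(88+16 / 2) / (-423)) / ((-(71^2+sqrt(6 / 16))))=0.00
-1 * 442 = -442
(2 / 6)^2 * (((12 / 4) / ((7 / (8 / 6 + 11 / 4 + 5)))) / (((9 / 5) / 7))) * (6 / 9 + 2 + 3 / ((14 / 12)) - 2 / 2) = 48505 / 6804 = 7.13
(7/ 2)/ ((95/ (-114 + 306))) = 7.07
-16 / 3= -5.33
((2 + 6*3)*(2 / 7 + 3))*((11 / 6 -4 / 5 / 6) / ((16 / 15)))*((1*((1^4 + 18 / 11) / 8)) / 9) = 3.83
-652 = -652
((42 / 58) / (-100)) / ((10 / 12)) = -63 / 7250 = -0.01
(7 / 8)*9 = 7.88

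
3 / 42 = 1 / 14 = 0.07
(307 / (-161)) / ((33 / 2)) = -614 / 5313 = -0.12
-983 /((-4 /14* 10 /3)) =20643 /20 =1032.15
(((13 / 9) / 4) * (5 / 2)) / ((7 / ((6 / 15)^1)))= 13 / 252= 0.05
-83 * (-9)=747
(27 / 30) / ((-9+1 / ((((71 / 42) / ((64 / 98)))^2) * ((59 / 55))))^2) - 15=-277715226318843389 / 18528507608310090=-14.99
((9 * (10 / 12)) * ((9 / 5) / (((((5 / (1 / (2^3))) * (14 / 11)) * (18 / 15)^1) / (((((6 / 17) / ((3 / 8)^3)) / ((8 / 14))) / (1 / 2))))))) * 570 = 50160 / 17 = 2950.59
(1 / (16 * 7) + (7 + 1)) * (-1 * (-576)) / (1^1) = 32292 / 7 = 4613.14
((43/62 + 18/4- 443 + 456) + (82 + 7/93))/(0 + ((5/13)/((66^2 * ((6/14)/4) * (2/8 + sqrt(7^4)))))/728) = 135235167210/31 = 4362424748.71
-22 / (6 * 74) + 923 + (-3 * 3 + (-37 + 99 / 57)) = 3706303 / 4218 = 878.69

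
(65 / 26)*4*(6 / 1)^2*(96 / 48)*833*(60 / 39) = 11995200 / 13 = 922707.69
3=3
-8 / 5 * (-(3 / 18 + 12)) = 292 / 15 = 19.47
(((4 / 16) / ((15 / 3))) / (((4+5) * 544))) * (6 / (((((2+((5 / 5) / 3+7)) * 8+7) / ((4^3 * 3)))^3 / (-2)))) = -1990656 / 1250020625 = -0.00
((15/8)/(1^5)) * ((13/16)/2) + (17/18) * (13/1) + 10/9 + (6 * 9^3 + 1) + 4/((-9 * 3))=30336785/6912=4389.00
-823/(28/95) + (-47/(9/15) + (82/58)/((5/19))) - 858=-45349579/12180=-3723.28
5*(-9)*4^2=-720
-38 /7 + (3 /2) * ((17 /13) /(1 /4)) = 220 /91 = 2.42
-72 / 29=-2.48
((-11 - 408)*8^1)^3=-37662750208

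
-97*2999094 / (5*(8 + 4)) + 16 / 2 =-48485273 / 10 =-4848527.30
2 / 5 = 0.40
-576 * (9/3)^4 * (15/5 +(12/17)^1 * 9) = -7418304/17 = -436370.82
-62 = -62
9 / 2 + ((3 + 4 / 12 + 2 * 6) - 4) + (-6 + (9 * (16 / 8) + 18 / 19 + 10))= 4421 / 114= 38.78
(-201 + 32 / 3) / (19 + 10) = -571 / 87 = -6.56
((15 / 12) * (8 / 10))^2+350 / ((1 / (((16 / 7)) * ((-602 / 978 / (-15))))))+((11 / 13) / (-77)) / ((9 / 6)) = 4515079 / 133497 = 33.82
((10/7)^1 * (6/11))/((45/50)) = 200/231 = 0.87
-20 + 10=-10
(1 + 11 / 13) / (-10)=-12 / 65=-0.18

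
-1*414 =-414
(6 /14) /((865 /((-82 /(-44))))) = 123 /133210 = 0.00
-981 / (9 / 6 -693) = 654 / 461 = 1.42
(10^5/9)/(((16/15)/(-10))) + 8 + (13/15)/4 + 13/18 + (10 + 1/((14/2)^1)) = -131225957/1260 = -104147.58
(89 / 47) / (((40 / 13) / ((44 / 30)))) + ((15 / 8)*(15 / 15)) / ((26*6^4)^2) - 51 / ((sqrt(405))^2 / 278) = -121332903997709 / 3557650636800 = -34.10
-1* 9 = -9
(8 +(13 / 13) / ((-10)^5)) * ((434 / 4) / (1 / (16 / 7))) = 24799969 / 12500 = 1984.00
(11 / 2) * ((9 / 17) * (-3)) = -297 / 34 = -8.74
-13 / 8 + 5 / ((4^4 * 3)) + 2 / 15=-1901 / 1280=-1.49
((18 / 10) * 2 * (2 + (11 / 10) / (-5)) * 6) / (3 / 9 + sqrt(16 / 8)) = -14418 / 2125 + 43254 * sqrt(2) / 2125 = 22.00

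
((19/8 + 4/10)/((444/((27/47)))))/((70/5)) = 27/105280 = 0.00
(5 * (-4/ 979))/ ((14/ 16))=-160/ 6853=-0.02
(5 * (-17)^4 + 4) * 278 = 116095302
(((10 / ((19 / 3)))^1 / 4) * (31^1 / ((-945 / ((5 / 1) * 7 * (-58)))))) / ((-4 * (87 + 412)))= -4495 / 341316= -0.01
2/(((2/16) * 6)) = 8/3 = 2.67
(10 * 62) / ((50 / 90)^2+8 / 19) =954180 / 1123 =849.67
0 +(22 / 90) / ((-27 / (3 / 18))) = -11 / 7290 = -0.00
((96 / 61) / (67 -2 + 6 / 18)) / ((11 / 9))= 648 / 32879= 0.02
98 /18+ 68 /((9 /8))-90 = -217 /9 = -24.11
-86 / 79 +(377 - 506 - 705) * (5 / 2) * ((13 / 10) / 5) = -429119 / 790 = -543.19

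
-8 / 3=-2.67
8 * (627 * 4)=20064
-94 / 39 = -2.41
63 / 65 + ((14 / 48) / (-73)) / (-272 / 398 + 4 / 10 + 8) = 847014203 / 874370640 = 0.97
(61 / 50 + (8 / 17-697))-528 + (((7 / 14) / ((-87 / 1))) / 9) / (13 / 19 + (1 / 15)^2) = -266325425939 / 217708800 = -1223.31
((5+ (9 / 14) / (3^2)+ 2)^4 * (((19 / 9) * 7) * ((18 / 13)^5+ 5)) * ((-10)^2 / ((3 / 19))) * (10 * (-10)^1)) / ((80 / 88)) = -6615436623274351125 / 254706998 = -25972732100.88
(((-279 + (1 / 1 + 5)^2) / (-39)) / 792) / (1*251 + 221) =9 / 539968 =0.00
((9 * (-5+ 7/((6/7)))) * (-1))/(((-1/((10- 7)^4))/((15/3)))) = 23085/2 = 11542.50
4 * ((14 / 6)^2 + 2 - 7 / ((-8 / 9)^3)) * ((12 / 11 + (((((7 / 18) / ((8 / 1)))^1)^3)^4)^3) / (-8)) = -483696747134693660606911936354981506298482337986494743876886901999339904986646762573 / 50931312333061934225015169178084328566384300224229251408037326011973019710737350656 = -9.50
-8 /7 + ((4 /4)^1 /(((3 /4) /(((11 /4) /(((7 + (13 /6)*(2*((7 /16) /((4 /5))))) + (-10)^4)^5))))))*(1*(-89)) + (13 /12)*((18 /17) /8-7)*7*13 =-543038171867906116515805302677104711 /800730567036242544384821412929424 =-678.18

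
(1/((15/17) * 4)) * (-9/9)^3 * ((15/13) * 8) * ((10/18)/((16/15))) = -1.36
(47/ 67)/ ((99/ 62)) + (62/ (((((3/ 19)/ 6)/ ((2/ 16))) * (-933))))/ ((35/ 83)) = -44651377/ 144400410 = -0.31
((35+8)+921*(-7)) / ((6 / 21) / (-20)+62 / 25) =-2241400 / 863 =-2597.22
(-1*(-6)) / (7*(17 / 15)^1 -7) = 45 / 7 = 6.43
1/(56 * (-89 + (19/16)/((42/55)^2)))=-504/2454461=-0.00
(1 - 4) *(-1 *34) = 102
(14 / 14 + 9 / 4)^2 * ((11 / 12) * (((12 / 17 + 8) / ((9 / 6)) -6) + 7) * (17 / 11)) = 58643 / 576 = 101.81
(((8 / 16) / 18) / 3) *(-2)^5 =-8 / 27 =-0.30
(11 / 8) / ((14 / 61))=671 / 112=5.99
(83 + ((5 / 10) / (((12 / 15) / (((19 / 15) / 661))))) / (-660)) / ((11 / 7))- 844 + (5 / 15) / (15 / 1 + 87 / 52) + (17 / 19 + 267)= -523.27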